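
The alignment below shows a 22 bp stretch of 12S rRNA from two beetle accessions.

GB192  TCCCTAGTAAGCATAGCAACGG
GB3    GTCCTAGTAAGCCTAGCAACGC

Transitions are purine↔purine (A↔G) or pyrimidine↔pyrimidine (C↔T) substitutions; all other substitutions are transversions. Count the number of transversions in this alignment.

3

Mismatches occur at site 1 (T↔G, transversion), site 2 (C↔T, transition), site 13 (A↔C, transversion), site 22 (G↔C, transversion).
Of the 4 differences, 1 transition and 3 transversions, so the answer is 3.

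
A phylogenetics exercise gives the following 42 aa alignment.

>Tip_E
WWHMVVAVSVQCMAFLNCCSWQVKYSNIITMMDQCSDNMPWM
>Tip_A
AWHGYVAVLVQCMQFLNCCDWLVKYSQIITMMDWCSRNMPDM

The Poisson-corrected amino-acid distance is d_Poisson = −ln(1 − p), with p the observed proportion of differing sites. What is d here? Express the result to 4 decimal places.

0.3037

Differing sites — 1:W/A; 4:M/G; 5:V/Y; 9:S/L; 14:A/Q; 20:S/D; 22:Q/L; 27:N/Q; 34:Q/W; 37:D/R; 41:W/D.
p = 11/42 = 0.261905.
d = −ln(1 − 0.261905) = −ln(0.738095) = 0.3037.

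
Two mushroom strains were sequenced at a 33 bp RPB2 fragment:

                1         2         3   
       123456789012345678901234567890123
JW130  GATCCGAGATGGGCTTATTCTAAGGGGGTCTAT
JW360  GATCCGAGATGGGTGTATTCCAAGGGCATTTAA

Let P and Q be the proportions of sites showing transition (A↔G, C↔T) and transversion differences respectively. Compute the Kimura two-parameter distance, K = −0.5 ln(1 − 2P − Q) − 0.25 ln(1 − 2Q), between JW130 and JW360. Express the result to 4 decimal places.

Differing sites — 14:C/T (Ti); 15:T/G (Tv); 21:T/C (Ti); 27:G/C (Tv); 28:G/A (Ti); 30:C/T (Ti); 33:T/A (Tv).
Of the 7 differences, 4 transitions and 3 transversions over 33 sites: P = 4/33 = 0.121212, Q = 3/33 = 0.090909.
d = −0.5·ln(0.666667) − 0.25·ln(0.818182) = −0.5·(-0.405465) − 0.25·(-0.200670) = 0.2529.

0.2529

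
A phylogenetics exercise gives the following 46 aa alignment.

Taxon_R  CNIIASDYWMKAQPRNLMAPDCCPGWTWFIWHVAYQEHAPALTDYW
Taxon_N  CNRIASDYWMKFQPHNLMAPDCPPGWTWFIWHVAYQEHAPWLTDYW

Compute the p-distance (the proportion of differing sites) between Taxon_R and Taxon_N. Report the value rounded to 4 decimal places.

Mismatches occur at site 3 (I/R), site 12 (A/F), site 15 (R/H), site 23 (C/P), site 41 (A/W).
There are 5 differences over 46 sites, so p = 5/46 = 0.1087.

0.1087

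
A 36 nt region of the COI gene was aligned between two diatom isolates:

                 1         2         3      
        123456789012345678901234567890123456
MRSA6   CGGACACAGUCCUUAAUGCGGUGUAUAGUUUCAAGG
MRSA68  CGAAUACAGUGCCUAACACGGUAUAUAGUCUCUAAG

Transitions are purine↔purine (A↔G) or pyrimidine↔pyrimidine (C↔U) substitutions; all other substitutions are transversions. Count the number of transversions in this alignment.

Mismatches occur at site 3 (G/A, transition), site 5 (C/U, transition), site 11 (C/G, transversion), site 13 (U/C, transition), site 17 (U/C, transition), site 18 (G/A, transition), site 23 (G/A, transition), site 30 (U/C, transition), site 33 (A/U, transversion), site 35 (G/A, transition).
Of the 10 differences, 8 transitions and 2 transversions, so the answer is 2.

2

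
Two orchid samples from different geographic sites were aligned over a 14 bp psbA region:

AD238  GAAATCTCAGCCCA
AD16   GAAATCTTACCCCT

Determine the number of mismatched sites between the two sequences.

3

The sequences differ at positions 8 (C/T), 10 (G/C), 14 (A/T).
That gives 3 mismatches out of 14 aligned sites, so the Hamming distance is 3.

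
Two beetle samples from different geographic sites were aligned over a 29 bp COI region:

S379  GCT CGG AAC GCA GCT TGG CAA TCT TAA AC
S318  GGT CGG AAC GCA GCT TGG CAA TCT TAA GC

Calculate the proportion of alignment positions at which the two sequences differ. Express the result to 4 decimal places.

0.0690

Differing sites — 2:C/G; 28:A/G.
There are 2 differences over 29 sites, so p = 2/29 = 0.0690.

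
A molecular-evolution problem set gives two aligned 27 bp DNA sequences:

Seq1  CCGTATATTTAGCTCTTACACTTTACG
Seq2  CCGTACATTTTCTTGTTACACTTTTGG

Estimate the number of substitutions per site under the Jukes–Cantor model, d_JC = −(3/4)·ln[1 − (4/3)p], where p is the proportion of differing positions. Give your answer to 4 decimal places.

Differing sites — 6:T/C; 11:A/T; 12:G/C; 13:C/T; 15:C/G; 25:A/T; 26:C/G.
p = 7/27 = 0.259259.
d = −0.75 · ln(1 − (4/3)·0.259259) = −0.75 · ln(0.654321) = −0.75 · (-0.424157) = 0.3181.

0.3181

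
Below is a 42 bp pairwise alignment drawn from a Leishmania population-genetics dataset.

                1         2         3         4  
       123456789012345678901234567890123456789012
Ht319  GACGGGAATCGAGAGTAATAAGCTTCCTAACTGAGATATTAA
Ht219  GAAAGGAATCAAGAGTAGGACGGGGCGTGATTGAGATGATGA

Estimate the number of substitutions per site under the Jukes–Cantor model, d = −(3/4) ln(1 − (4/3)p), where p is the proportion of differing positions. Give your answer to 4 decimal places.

Differing sites — 3:C/A; 4:G/A; 11:G/A; 18:A/G; 19:T/G; 21:A/C; 23:C/G; 24:T/G; 25:T/G; 27:C/G; 29:A/G; 31:C/T; 38:A/G; 39:T/A; 41:A/G.
p = 15/42 = 0.357143.
d = −0.75 · ln(1 − (4/3)·0.357143) = −0.75 · ln(0.523809) = −0.75 · (-0.646628) = 0.4850.

0.4850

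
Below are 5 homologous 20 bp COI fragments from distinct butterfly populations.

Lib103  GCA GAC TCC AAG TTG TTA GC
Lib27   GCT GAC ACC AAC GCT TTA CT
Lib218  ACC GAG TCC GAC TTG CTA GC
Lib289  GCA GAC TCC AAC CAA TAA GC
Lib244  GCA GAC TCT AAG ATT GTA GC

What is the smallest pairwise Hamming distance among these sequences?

4

Pairwise Hamming distances:
  Lib103 vs Lib27: 8
  Lib103 vs Lib218: 6
  Lib103 vs Lib289: 5
  Lib103 vs Lib244: 4
  Lib27 vs Lib218: 11
  Lib27 vs Lib289: 8
  Lib27 vs Lib244: 9
  Lib218 vs Lib289: 9
  Lib218 vs Lib244: 9
  Lib289 vs Lib244: 7
The smallest is 4, between Lib103 and Lib244.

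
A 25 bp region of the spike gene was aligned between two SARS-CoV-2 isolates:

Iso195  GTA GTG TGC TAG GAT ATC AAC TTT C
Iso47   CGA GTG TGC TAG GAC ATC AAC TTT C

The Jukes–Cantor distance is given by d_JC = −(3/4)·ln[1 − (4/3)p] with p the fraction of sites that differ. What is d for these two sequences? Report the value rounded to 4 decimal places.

Mismatches occur at site 1 (G/C), site 2 (T/G), site 15 (T/C).
p = 3/25 = 0.120000.
d = −0.75 · ln(1 − (4/3)·0.120000) = −0.75 · ln(0.840000) = −0.75 · (-0.174353) = 0.1308.

0.1308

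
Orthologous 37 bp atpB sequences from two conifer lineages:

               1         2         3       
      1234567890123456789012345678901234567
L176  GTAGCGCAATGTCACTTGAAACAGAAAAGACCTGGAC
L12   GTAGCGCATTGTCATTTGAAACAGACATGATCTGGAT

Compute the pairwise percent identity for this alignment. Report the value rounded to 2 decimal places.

Differing sites — 9:A/T; 15:C/T; 26:A/C; 28:A/T; 31:C/T; 37:C/T.
31 of the 37 sites match, so the percent identity is 31/37 × 100 = 83.78%.

83.78%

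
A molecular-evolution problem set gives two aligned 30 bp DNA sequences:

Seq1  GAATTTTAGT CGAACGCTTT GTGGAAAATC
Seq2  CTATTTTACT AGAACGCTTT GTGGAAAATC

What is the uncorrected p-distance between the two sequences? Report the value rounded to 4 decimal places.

Mismatches occur at site 1 (G↔C), site 2 (A↔T), site 9 (G↔C), site 11 (C↔A).
There are 4 differences over 30 sites, so p = 4/30 = 0.1333.

0.1333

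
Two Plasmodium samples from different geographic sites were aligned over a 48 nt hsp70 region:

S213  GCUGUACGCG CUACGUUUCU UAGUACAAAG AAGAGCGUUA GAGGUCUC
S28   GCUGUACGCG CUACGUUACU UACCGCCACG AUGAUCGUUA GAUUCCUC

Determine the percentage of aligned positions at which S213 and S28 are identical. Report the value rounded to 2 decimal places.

Mismatches occur at site 18 (U/A), site 23 (G/C), site 24 (U/C), site 25 (A/G), site 27 (A/C), site 29 (A/C), site 32 (A/U), site 35 (G/U), site 43 (G/U), site 44 (G/U), site 45 (U/C).
37 of the 48 sites match, so the percent identity is 37/48 × 100 = 77.08%.

77.08%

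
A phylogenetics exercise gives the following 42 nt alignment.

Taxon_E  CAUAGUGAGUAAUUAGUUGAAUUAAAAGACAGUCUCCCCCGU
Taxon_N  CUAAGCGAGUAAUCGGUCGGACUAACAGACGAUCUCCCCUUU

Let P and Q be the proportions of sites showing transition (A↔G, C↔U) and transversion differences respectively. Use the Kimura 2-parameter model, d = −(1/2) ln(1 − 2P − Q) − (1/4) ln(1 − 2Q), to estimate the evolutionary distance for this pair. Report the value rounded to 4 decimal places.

0.4238

The sequences differ at positions 2 (A/U, transversion), 3 (U/A, transversion), 6 (U/C, transition), 14 (U/C, transition), 15 (A/G, transition), 18 (U/C, transition), 20 (A/G, transition), 22 (U/C, transition), 26 (A/C, transversion), 31 (A/G, transition), 32 (G/A, transition), 40 (C/U, transition), 41 (G/U, transversion).
Of the 13 differences, 9 transitions and 4 transversions over 42 sites: P = 9/42 = 0.214286, Q = 4/42 = 0.095238.
d = −0.5·ln(0.476190) − 0.25·ln(0.809524) = −0.5·(-0.741938) − 0.25·(-0.211309) = 0.4238.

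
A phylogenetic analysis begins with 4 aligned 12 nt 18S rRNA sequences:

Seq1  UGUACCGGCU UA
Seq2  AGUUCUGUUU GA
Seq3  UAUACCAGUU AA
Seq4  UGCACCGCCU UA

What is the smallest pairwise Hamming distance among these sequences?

Pairwise Hamming distances:
  Seq1 vs Seq2: 6
  Seq1 vs Seq3: 4
  Seq1 vs Seq4: 2
  Seq2 vs Seq3: 7
  Seq2 vs Seq4: 7
  Seq3 vs Seq4: 6
The smallest is 2, between Seq1 and Seq4.

2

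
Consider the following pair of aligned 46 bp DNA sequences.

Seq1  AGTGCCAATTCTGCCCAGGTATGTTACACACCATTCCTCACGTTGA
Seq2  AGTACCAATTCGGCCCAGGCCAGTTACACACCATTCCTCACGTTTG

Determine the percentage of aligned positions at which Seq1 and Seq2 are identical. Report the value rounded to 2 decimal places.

The sequences differ at positions 4 (G/A), 12 (T/G), 20 (T/C), 21 (A/C), 22 (T/A), 45 (G/T), 46 (A/G).
39 of the 46 sites match, so the percent identity is 39/46 × 100 = 84.78%.

84.78%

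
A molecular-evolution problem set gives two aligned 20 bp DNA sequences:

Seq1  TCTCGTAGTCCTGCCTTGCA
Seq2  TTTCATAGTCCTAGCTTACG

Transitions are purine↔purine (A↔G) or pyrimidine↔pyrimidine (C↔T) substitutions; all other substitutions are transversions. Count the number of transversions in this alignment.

The sequences differ at positions 2 (C/T, transition), 5 (G/A, transition), 13 (G/A, transition), 14 (C/G, transversion), 18 (G/A, transition), 20 (A/G, transition).
Of the 6 differences, 5 transitions and 1 transversion, so the answer is 1.

1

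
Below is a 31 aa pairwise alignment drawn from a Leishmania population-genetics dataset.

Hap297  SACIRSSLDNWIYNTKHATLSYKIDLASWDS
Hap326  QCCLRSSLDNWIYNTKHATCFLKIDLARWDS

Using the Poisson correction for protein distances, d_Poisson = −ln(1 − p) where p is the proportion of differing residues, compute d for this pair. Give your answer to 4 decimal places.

0.2559

The sequences differ at positions 1 (S/Q), 2 (A/C), 4 (I/L), 20 (L/C), 21 (S/F), 22 (Y/L), 28 (S/R).
p = 7/31 = 0.225806.
d = −ln(1 − 0.225806) = −ln(0.774194) = 0.2559.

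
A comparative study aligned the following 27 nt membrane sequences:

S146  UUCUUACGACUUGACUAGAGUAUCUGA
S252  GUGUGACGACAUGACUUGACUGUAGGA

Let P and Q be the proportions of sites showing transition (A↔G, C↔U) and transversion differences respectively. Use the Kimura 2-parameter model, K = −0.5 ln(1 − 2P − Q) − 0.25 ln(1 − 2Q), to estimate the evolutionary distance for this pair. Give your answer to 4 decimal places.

Differing sites — 1:U/G (Tv); 3:C/G (Tv); 5:U/G (Tv); 11:U/A (Tv); 17:A/U (Tv); 20:G/C (Tv); 22:A/G (Ti); 24:C/A (Tv); 25:U/G (Tv).
Of the 9 differences, 1 transition and 8 transversions over 27 sites: P = 1/27 = 0.037037, Q = 8/27 = 0.296296.
d = −0.5·ln(0.629630) − 0.25·ln(0.407408) = −0.5·(-0.462623) − 0.25·(-0.897940) = 0.4558.

0.4558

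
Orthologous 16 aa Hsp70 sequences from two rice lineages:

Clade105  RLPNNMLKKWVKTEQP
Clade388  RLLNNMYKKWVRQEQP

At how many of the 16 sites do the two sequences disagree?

Mismatches occur at site 3 (P/L), site 7 (L/Y), site 12 (K/R), site 13 (T/Q).
That gives 4 mismatches out of 16 aligned sites, so the Hamming distance is 4.

4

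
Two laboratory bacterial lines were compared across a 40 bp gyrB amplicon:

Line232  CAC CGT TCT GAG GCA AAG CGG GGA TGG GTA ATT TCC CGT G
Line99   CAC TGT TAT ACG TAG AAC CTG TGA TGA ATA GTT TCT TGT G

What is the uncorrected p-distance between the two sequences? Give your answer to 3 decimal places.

0.375

Differing sites — 4:C/T; 8:C/A; 10:G/A; 11:A/C; 13:G/T; 14:C/A; 15:A/G; 18:G/C; 20:G/T; 22:G/T; 27:G/A; 28:G/A; 31:A/G; 36:C/T; 37:C/T.
There are 15 differences over 40 sites, so p = 15/40 = 0.375.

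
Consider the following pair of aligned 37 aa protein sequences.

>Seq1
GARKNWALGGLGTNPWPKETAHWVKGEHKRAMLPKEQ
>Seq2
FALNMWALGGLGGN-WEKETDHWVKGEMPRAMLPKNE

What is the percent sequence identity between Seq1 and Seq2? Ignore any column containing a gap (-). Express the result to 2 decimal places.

Excluding the 1 gap column leaves 36 comparable sites.
The sequences differ at positions 1 (G/F), 3 (R/L), 4 (K/N), 5 (N/M), 13 (T/G), 17 (P/E), 21 (A/D), 28 (H/M), 29 (K/P), 36 (E/N), 37 (Q/E).
25 of the 36 comparable sites match, so the percent identity is 25/36 × 100 = 69.44%.

69.44%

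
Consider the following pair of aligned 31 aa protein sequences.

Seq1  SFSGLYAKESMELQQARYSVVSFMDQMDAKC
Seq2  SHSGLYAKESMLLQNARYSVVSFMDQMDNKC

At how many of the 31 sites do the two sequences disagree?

4

Mismatches occur at site 2 (F→H), site 12 (E→L), site 15 (Q→N), site 29 (A→N).
That gives 4 mismatches out of 31 aligned sites, so the Hamming distance is 4.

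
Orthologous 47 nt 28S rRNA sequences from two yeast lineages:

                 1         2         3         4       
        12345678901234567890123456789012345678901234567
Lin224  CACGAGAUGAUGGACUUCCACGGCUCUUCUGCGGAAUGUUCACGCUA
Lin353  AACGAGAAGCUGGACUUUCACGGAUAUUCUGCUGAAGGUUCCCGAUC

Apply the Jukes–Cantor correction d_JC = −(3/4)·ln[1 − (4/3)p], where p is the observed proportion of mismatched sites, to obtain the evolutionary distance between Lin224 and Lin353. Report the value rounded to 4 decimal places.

Differing sites — 1:C/A; 8:U/A; 10:A/C; 18:C/U; 24:C/A; 26:C/A; 33:G/U; 37:U/G; 42:A/C; 45:C/A; 47:A/C.
p = 11/47 = 0.234043.
d = −0.75 · ln(1 − (4/3)·0.234043) = −0.75 · ln(0.687943) = −0.75 · (-0.374049) = 0.2805.

0.2805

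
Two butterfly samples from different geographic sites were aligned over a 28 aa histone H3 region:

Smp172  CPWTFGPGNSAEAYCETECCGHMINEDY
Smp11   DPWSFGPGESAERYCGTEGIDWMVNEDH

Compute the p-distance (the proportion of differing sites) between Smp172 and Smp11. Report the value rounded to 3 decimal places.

The sequences differ at positions 1 (C/D), 4 (T/S), 9 (N/E), 13 (A/R), 16 (E/G), 19 (C/G), 20 (C/I), 21 (G/D), 22 (H/W), 24 (I/V), 28 (Y/H).
There are 11 differences over 28 sites, so p = 11/28 = 0.393.

0.393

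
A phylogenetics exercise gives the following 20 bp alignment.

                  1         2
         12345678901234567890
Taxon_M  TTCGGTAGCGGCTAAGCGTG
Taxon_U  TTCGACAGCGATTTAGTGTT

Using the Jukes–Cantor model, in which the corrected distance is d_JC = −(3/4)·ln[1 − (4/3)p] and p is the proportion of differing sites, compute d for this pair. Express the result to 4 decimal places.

0.4715

The sequences differ at positions 5 (G/A), 6 (T/C), 11 (G/A), 12 (C/T), 14 (A/T), 17 (C/T), 20 (G/T).
p = 7/20 = 0.350000.
d = −0.75 · ln(1 − (4/3)·0.350000) = −0.75 · ln(0.533333) = −0.75 · (-0.628609) = 0.4715.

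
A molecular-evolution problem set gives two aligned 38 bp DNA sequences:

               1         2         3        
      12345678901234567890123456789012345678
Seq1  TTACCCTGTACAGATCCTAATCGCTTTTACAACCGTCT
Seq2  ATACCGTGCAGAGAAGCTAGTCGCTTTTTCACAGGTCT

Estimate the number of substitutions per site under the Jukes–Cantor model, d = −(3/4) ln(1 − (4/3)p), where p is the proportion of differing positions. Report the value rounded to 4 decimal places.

0.3658

Differing sites — 1:T/A; 6:C/G; 9:T/C; 11:C/G; 15:T/A; 16:C/G; 20:A/G; 29:A/T; 32:A/C; 33:C/A; 34:C/G.
p = 11/38 = 0.289474.
d = −0.75 · ln(1 − (4/3)·0.289474) = −0.75 · ln(0.614035) = −0.75 · (-0.487703) = 0.3658.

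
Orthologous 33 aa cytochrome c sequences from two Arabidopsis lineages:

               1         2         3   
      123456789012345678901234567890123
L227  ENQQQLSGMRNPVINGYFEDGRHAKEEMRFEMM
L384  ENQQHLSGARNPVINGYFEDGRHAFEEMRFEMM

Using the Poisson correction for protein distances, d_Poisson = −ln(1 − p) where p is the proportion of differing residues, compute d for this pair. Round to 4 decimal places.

Mismatches occur at site 5 (Q/H), site 9 (M/A), site 25 (K/F).
p = 3/33 = 0.090909.
d = −ln(1 − 0.090909) = −ln(0.909091) = 0.0953.

0.0953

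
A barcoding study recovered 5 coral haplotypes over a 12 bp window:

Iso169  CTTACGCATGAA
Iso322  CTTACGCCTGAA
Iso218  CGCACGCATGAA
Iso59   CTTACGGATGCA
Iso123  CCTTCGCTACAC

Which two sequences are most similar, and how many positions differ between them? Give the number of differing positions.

Pairwise Hamming distances:
  Iso169 vs Iso322: 1
  Iso169 vs Iso218: 2
  Iso169 vs Iso59: 2
  Iso169 vs Iso123: 6
  Iso322 vs Iso218: 3
  Iso322 vs Iso59: 3
  Iso322 vs Iso123: 6
  Iso218 vs Iso59: 4
  Iso218 vs Iso123: 7
  Iso59 vs Iso123: 8
The smallest is 1, between Iso169 and Iso322.

1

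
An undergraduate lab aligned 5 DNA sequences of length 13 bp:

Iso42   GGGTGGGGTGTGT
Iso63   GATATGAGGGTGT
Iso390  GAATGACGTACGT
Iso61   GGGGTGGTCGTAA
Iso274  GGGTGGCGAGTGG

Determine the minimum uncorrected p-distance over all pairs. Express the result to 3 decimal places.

0.231

Pairwise Hamming distances:
  Iso42 vs Iso63: 6
  Iso42 vs Iso390: 6
  Iso42 vs Iso61: 6
  Iso42 vs Iso274: 3
  Iso63 vs Iso390: 8
  Iso63 vs Iso61: 8
  Iso63 vs Iso274: 7
  Iso390 vs Iso61: 12
  Iso390 vs Iso274: 7
  Iso61 vs Iso274: 7
The smallest is 3 mismatches, between Iso42 and Iso274; p = 3/13 = 0.231.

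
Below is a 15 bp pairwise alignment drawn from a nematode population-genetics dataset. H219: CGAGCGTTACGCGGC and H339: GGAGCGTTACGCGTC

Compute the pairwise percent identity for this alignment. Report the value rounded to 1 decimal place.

Differing sites — 1:C/G; 14:G/T.
13 of the 15 sites match, so the percent identity is 13/15 × 100 = 86.7%.

86.7%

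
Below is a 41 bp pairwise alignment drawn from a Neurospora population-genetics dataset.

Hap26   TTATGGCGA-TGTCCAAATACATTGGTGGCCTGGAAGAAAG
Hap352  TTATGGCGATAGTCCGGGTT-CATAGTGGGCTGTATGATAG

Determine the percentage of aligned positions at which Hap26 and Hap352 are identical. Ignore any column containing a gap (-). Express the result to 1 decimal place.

Excluding the 2 gap columns leaves 39 comparable sites.
The sequences differ at positions 11 (T/A), 16 (A/G), 17 (A/G), 18 (A/G), 20 (A/T), 22 (A/C), 23 (T/A), 25 (G/A), 30 (C/G), 34 (G/T), 36 (A/T), 39 (A/T).
27 of the 39 comparable sites match, so the percent identity is 27/39 × 100 = 69.2%.

69.2%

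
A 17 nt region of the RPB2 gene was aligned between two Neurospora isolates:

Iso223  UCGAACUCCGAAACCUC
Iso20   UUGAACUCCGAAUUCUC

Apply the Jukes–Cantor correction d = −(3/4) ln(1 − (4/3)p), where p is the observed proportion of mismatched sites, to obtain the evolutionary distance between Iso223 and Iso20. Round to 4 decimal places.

0.2012

Differing sites — 2:C/U; 13:A/U; 14:C/U.
p = 3/17 = 0.176471.
d = −0.75 · ln(1 − (4/3)·0.176471) = −0.75 · ln(0.764705) = −0.75 · (-0.268265) = 0.2012.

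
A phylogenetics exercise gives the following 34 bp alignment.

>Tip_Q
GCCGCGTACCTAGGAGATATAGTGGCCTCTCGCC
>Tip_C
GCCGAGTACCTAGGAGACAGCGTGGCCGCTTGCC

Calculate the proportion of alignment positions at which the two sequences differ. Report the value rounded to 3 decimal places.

0.176

The sequences differ at positions 5 (C/A), 18 (T/C), 20 (T/G), 21 (A/C), 28 (T/G), 31 (C/T).
There are 6 differences over 34 sites, so p = 6/34 = 0.176.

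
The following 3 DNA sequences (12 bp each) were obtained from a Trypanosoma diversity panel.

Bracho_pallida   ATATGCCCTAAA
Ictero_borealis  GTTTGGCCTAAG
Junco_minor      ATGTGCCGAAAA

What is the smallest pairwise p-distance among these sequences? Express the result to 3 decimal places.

Pairwise Hamming distances:
  Bracho_pallida vs Ictero_borealis: 4
  Bracho_pallida vs Junco_minor: 3
  Ictero_borealis vs Junco_minor: 6
The smallest is 3 mismatches, between Bracho_pallida and Junco_minor; p = 3/12 = 0.250.

0.250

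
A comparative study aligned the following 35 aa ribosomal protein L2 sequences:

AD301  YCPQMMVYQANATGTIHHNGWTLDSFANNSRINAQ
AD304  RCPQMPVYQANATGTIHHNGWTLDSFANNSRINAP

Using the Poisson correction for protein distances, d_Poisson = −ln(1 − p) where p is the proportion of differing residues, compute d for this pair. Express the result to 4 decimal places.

0.0896

Mismatches occur at site 1 (Y↔R), site 6 (M↔P), site 35 (Q↔P).
p = 3/35 = 0.085714.
d = −ln(1 − 0.085714) = −ln(0.914286) = 0.0896.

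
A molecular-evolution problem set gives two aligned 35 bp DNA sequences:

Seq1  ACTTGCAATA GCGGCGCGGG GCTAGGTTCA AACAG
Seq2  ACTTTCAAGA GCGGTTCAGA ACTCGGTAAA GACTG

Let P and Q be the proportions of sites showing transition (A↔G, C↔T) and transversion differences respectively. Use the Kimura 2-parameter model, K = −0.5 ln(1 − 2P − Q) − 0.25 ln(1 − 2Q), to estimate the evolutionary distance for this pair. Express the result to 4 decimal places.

The sequences differ at positions 5 (G/T, transversion), 9 (T/G, transversion), 15 (C/T, transition), 16 (G/T, transversion), 18 (G/A, transition), 20 (G/A, transition), 21 (G/A, transition), 24 (A/C, transversion), 28 (T/A, transversion), 29 (C/A, transversion), 31 (A/G, transition), 34 (A/T, transversion).
Of the 12 differences, 5 transitions and 7 transversions over 35 sites: P = 5/35 = 0.142857, Q = 7/35 = 0.200000.
d = −0.5·ln(0.514286) − 0.25·ln(0.600000) = −0.5·(-0.664976) − 0.25·(-0.510826) = 0.4602.

0.4602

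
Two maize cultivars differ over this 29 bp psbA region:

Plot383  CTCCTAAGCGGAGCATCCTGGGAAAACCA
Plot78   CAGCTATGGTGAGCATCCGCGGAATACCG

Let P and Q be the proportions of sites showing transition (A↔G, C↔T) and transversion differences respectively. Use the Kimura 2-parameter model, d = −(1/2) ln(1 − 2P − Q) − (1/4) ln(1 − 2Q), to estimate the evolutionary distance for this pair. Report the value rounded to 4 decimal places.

Differing sites — 2:T/A (Tv); 3:C/G (Tv); 7:A/T (Tv); 9:C/G (Tv); 10:G/T (Tv); 19:T/G (Tv); 20:G/C (Tv); 25:A/T (Tv); 29:A/G (Ti).
Of the 9 differences, 1 transition and 8 transversions over 29 sites: P = 1/29 = 0.034483, Q = 8/29 = 0.275862.
d = −0.5·ln(0.655172) − 0.25·ln(0.448276) = −0.5·(-0.422857) − 0.25·(-0.802346) = 0.4120.

0.4120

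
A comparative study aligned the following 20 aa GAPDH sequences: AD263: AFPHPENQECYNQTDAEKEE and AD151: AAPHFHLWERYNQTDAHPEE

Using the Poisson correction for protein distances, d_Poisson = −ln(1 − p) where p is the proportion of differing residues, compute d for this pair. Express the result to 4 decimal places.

Differing sites — 2:F/A; 5:P/F; 6:E/H; 7:N/L; 8:Q/W; 10:C/R; 17:E/H; 18:K/P.
p = 8/20 = 0.400000.
d = −ln(1 − 0.400000) = −ln(0.600000) = 0.5108.

0.5108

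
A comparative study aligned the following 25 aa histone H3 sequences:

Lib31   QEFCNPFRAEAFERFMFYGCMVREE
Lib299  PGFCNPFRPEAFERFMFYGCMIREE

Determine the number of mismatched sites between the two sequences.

Differing sites — 1:Q/P; 2:E/G; 9:A/P; 22:V/I.
That gives 4 mismatches out of 25 aligned sites, so the Hamming distance is 4.

4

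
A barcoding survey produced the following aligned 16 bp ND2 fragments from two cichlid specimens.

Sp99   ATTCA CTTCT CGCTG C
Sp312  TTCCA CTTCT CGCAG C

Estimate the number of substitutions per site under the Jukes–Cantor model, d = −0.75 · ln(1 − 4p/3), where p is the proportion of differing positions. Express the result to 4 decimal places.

The sequences differ at positions 1 (A/T), 3 (T/C), 14 (T/A).
p = 3/16 = 0.187500.
d = −0.75 · ln(1 − (4/3)·0.187500) = −0.75 · ln(0.750000) = −0.75 · (-0.287682) = 0.2158.

0.2158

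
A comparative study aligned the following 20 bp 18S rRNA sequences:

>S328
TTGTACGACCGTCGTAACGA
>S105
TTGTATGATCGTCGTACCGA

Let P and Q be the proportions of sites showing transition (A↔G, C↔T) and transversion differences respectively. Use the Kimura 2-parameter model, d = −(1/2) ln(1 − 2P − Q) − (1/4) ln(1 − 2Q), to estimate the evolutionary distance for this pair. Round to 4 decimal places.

Differing sites — 6:C/T (Ti); 9:C/T (Ti); 17:A/C (Tv).
Of the 3 differences, 2 transitions and 1 transversion over 20 sites: P = 2/20 = 0.100000, Q = 1/20 = 0.050000.
d = −0.5·ln(0.750000) − 0.25·ln(0.900000) = −0.5·(-0.287682) − 0.25·(-0.105361) = 0.1702.

0.1702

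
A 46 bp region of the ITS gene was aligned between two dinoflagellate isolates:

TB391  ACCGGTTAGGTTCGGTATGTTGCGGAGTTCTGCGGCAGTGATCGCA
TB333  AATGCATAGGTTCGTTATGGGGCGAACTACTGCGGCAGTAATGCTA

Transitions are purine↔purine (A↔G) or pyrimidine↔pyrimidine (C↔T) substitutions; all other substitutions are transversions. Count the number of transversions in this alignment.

Differing sites — 2:C/A (Tv); 3:C/T (Ti); 5:G/C (Tv); 6:T/A (Tv); 15:G/T (Tv); 20:T/G (Tv); 21:T/G (Tv); 25:G/A (Ti); 27:G/C (Tv); 29:T/A (Tv); 40:G/A (Ti); 43:C/G (Tv); 44:G/C (Tv); 45:C/T (Ti).
Of the 14 differences, 4 transitions and 10 transversions, so the answer is 10.

10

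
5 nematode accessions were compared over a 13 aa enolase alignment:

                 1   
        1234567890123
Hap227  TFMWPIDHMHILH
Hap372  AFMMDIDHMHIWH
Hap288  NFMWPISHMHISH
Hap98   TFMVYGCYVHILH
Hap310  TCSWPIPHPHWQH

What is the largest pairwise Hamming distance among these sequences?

Pairwise Hamming distances:
  Hap227 vs Hap372: 4
  Hap227 vs Hap288: 3
  Hap227 vs Hap98: 6
  Hap227 vs Hap310: 6
  Hap372 vs Hap288: 5
  Hap372 vs Hap98: 8
  Hap372 vs Hap310: 9
  Hap288 vs Hap98: 8
  Hap288 vs Hap310: 7
  Hap98 vs Hap310: 10
The largest is 10, between Hap98 and Hap310.

10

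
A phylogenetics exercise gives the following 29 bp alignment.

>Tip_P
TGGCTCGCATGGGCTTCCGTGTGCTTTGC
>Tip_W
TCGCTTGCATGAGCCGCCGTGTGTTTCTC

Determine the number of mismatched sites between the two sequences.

The sequences differ at positions 2 (G/C), 6 (C/T), 12 (G/A), 15 (T/C), 16 (T/G), 24 (C/T), 27 (T/C), 28 (G/T).
That gives 8 mismatches out of 29 aligned sites, so the Hamming distance is 8.

8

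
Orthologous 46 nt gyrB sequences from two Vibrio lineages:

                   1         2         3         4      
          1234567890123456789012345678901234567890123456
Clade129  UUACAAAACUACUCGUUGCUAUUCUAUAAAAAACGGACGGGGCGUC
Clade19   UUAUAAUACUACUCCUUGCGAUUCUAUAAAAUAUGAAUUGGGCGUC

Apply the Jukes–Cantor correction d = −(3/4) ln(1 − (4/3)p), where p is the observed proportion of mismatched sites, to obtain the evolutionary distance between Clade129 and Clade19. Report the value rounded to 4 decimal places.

Differing sites — 4:C/U; 7:A/U; 15:G/C; 20:U/G; 32:A/U; 34:C/U; 36:G/A; 38:C/U; 39:G/U.
p = 9/46 = 0.195652.
d = −0.75 · ln(1 − (4/3)·0.195652) = −0.75 · ln(0.739131) = −0.75 · (-0.302280) = 0.2267.

0.2267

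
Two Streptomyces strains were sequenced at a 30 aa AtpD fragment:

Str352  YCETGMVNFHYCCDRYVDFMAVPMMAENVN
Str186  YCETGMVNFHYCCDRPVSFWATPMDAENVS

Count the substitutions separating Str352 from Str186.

6

The sequences differ at positions 16 (Y/P), 18 (D/S), 20 (M/W), 22 (V/T), 25 (M/D), 30 (N/S).
That gives 6 mismatches out of 30 aligned sites, so the Hamming distance is 6.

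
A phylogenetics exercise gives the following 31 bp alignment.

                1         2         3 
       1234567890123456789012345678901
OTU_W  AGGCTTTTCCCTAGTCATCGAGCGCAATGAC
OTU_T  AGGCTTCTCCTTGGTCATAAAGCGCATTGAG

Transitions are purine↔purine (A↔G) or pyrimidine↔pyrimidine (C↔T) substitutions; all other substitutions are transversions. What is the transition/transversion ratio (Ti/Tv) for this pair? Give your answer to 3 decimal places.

Differing sites — 7:T/C (Ti); 11:C/T (Ti); 13:A/G (Ti); 19:C/A (Tv); 20:G/A (Ti); 27:A/T (Tv); 31:C/G (Tv).
Of the 7 differences, 4 transitions and 3 transversions, so Ti/Tv = 4/3 = 1.333.

1.333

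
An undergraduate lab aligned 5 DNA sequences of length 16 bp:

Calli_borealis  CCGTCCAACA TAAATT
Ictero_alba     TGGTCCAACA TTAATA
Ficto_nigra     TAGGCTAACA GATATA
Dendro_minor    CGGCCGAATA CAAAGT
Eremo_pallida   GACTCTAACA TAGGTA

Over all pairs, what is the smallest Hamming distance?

4

Pairwise Hamming distances:
  Calli_borealis vs Ictero_alba: 4
  Calli_borealis vs Ficto_nigra: 7
  Calli_borealis vs Dendro_minor: 6
  Calli_borealis vs Eremo_pallida: 7
  Ictero_alba vs Ficto_nigra: 6
  Ictero_alba vs Dendro_minor: 8
  Ictero_alba vs Eremo_pallida: 7
  Ficto_nigra vs Dendro_minor: 9
  Ficto_nigra vs Eremo_pallida: 6
  Dendro_minor vs Eremo_pallida: 11
The smallest is 4, between Calli_borealis and Ictero_alba.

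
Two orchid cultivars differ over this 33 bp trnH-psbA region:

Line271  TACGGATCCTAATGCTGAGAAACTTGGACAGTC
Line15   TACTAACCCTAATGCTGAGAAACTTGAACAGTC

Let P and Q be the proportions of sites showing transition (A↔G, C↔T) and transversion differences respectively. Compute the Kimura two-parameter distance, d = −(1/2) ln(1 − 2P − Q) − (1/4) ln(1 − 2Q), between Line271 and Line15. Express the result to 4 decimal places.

Differing sites — 4:G/T (Tv); 5:G/A (Ti); 7:T/C (Ti); 27:G/A (Ti).
Of the 4 differences, 3 transitions and 1 transversion over 33 sites: P = 3/33 = 0.090909, Q = 1/33 = 0.030303.
d = −0.5·ln(0.787879) − 0.25·ln(0.939394) = −0.5·(-0.238411) − 0.25·(-0.062520) = 0.1348.

0.1348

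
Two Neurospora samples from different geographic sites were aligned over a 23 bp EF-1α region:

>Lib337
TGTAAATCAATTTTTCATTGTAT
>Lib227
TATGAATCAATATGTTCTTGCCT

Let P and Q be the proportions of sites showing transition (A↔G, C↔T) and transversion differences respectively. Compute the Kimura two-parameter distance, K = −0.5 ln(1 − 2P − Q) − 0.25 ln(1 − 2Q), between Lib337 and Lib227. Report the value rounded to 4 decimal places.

0.4757

Differing sites — 2:G/A (Ti); 4:A/G (Ti); 12:T/A (Tv); 14:T/G (Tv); 16:C/T (Ti); 17:A/C (Tv); 21:T/C (Ti); 22:A/C (Tv).
Of the 8 differences, 4 transitions and 4 transversions over 23 sites: P = 4/23 = 0.173913, Q = 4/23 = 0.173913.
d = −0.5·ln(0.478261) − 0.25·ln(0.652174) = −0.5·(-0.737599) − 0.25·(-0.427444) = 0.4757.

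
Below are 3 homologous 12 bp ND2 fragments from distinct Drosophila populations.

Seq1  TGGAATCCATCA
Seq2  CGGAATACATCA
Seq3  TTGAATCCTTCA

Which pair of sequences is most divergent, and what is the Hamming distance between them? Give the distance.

4

Pairwise Hamming distances:
  Seq1 vs Seq2: 2
  Seq1 vs Seq3: 2
  Seq2 vs Seq3: 4
The largest is 4, between Seq2 and Seq3.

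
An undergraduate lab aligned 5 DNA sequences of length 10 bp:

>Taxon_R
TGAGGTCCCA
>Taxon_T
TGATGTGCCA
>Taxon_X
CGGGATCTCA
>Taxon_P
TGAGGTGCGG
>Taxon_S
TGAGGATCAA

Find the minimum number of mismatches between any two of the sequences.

2

Pairwise Hamming distances:
  Taxon_R vs Taxon_T: 2
  Taxon_R vs Taxon_X: 4
  Taxon_R vs Taxon_P: 3
  Taxon_R vs Taxon_S: 3
  Taxon_T vs Taxon_X: 6
  Taxon_T vs Taxon_P: 3
  Taxon_T vs Taxon_S: 4
  Taxon_X vs Taxon_P: 7
  Taxon_X vs Taxon_S: 7
  Taxon_P vs Taxon_S: 4
The smallest is 2, between Taxon_R and Taxon_T.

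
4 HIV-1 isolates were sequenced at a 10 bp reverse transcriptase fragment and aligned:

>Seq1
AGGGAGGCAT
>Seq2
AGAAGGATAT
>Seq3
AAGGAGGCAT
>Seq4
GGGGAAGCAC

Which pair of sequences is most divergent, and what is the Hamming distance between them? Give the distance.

8

Pairwise Hamming distances:
  Seq1 vs Seq2: 5
  Seq1 vs Seq3: 1
  Seq1 vs Seq4: 3
  Seq2 vs Seq3: 6
  Seq2 vs Seq4: 8
  Seq3 vs Seq4: 4
The largest is 8, between Seq2 and Seq4.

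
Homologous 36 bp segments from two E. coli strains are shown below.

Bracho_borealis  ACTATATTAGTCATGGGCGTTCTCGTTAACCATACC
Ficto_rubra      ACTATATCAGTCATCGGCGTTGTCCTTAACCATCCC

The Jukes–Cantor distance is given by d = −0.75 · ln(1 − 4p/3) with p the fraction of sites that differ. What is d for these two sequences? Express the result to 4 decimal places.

0.1536

Differing sites — 8:T/C; 15:G/C; 22:C/G; 25:G/C; 34:A/C.
p = 5/36 = 0.138889.
d = −0.75 · ln(1 − (4/3)·0.138889) = −0.75 · ln(0.814815) = −0.75 · (-0.204794) = 0.1536.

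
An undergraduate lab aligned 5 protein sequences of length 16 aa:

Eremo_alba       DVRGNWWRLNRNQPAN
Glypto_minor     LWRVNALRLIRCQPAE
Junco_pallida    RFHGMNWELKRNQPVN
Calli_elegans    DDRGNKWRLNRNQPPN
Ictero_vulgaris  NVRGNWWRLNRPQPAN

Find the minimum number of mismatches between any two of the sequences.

Pairwise Hamming distances:
  Eremo_alba vs Glypto_minor: 8
  Eremo_alba vs Junco_pallida: 8
  Eremo_alba vs Calli_elegans: 3
  Eremo_alba vs Ictero_vulgaris: 2
  Glypto_minor vs Junco_pallida: 12
  Glypto_minor vs Calli_elegans: 9
  Glypto_minor vs Ictero_vulgaris: 8
  Junco_pallida vs Calli_elegans: 8
  Junco_pallida vs Ictero_vulgaris: 9
  Calli_elegans vs Ictero_vulgaris: 5
The smallest is 2, between Eremo_alba and Ictero_vulgaris.

2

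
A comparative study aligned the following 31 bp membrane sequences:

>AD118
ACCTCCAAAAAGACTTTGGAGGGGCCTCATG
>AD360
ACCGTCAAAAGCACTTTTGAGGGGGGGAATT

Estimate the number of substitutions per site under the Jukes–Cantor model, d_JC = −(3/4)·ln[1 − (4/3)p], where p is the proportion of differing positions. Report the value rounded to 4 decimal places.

0.4217

The sequences differ at positions 4 (T/G), 5 (C/T), 11 (A/G), 12 (G/C), 18 (G/T), 25 (C/G), 26 (C/G), 27 (T/G), 28 (C/A), 31 (G/T).
p = 10/31 = 0.322581.
d = −0.75 · ln(1 − (4/3)·0.322581) = −0.75 · ln(0.569892) = −0.75 · (-0.562308) = 0.4217.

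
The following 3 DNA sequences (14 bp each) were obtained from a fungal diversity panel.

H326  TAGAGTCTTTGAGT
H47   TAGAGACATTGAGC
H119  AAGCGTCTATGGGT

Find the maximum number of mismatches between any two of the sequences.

Pairwise Hamming distances:
  H326 vs H47: 3
  H326 vs H119: 4
  H47 vs H119: 7
The largest is 7, between H47 and H119.

7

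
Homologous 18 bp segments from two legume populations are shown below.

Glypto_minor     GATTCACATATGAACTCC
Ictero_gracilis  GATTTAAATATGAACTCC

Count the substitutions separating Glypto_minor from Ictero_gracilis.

Mismatches occur at site 5 (C→T), site 7 (C→A).
That gives 2 mismatches out of 18 aligned sites, so the Hamming distance is 2.

2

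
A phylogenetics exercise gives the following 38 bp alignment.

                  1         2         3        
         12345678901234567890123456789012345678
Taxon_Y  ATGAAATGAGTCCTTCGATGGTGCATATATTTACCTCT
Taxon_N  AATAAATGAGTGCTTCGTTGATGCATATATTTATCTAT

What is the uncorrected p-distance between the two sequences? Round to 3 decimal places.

Mismatches occur at site 2 (T↔A), site 3 (G↔T), site 12 (C↔G), site 18 (A↔T), site 21 (G↔A), site 34 (C↔T), site 37 (C↔A).
There are 7 differences over 38 sites, so p = 7/38 = 0.184.

0.184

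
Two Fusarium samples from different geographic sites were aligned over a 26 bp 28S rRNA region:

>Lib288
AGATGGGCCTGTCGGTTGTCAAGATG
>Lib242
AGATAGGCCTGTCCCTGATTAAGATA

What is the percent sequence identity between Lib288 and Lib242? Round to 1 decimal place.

Differing sites — 5:G/A; 14:G/C; 15:G/C; 17:T/G; 18:G/A; 20:C/T; 26:G/A.
19 of the 26 sites match, so the percent identity is 19/26 × 100 = 73.1%.

73.1%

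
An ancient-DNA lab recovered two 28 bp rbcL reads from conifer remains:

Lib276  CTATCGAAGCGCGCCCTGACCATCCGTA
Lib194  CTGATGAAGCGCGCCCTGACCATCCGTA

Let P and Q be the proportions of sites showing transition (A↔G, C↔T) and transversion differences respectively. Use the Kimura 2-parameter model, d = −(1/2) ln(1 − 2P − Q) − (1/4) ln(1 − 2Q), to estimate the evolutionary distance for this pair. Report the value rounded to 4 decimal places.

The sequences differ at positions 3 (A/G, transition), 4 (T/A, transversion), 5 (C/T, transition).
Of the 3 differences, 2 transitions and 1 transversion over 28 sites: P = 2/28 = 0.071429, Q = 1/28 = 0.035714.
d = −0.5·ln(0.821428) − 0.25·ln(0.928572) = −0.5·(-0.196711) − 0.25·(-0.074107) = 0.1169.

0.1169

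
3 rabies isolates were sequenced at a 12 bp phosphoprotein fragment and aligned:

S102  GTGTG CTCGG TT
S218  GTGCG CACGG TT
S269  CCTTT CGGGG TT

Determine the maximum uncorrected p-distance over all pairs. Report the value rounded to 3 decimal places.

Pairwise Hamming distances:
  S102 vs S218: 2
  S102 vs S269: 6
  S218 vs S269: 7
The largest is 7 mismatches, between S218 and S269; p = 7/12 = 0.583.

0.583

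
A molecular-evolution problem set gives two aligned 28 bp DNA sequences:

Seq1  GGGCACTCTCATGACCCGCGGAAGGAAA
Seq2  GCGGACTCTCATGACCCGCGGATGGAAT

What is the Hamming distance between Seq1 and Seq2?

The sequences differ at positions 2 (G/C), 4 (C/G), 23 (A/T), 28 (A/T).
That gives 4 mismatches out of 28 aligned sites, so the Hamming distance is 4.

4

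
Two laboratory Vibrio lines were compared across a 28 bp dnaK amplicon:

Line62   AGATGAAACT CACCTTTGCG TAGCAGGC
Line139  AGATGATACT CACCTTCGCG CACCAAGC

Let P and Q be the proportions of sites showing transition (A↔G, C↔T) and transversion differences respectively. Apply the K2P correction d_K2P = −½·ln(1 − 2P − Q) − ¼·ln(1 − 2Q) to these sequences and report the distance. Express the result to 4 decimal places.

The sequences differ at positions 7 (A/T, transversion), 17 (T/C, transition), 21 (T/C, transition), 23 (G/C, transversion), 26 (G/A, transition).
Of the 5 differences, 3 transitions and 2 transversions over 28 sites: P = 3/28 = 0.107143, Q = 2/28 = 0.071429.
d = −0.5·ln(0.714285) − 0.25·ln(0.857142) = −0.5·(-0.336473) − 0.25·(-0.154152) = 0.2068.

0.2068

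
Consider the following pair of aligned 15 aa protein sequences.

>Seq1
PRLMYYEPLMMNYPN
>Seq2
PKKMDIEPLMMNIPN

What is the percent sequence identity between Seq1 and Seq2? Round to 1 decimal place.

66.7%

The sequences differ at positions 2 (R/K), 3 (L/K), 5 (Y/D), 6 (Y/I), 13 (Y/I).
10 of the 15 sites match, so the percent identity is 10/15 × 100 = 66.7%.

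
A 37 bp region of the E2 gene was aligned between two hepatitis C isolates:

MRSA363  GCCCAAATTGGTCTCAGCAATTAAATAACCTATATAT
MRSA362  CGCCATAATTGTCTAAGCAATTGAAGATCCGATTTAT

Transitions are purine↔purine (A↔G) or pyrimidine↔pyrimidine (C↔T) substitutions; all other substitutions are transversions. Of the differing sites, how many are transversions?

Differing sites — 1:G/C (Tv); 2:C/G (Tv); 6:A/T (Tv); 8:T/A (Tv); 10:G/T (Tv); 15:C/A (Tv); 23:A/G (Ti); 26:T/G (Tv); 28:A/T (Tv); 31:T/G (Tv); 34:A/T (Tv).
Of the 11 differences, 1 transition and 10 transversions, so the answer is 10.

10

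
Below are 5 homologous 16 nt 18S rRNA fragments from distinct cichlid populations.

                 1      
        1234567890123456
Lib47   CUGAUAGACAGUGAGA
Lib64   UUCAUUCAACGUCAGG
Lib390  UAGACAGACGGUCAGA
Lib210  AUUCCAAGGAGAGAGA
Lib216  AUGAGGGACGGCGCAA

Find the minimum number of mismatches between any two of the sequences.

5

Pairwise Hamming distances:
  Lib47 vs Lib64: 8
  Lib47 vs Lib390: 5
  Lib47 vs Lib210: 8
  Lib47 vs Lib216: 7
  Lib64 vs Lib390: 8
  Lib64 vs Lib210: 12
  Lib64 vs Lib216: 12
  Lib390 vs Lib210: 10
  Lib390 vs Lib216: 8
  Lib210 vs Lib216: 11
The smallest is 5, between Lib47 and Lib390.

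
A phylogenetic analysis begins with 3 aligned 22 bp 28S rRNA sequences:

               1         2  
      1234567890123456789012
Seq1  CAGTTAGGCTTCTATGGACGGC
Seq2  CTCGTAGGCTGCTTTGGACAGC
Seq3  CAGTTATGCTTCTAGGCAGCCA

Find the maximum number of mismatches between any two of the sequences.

12

Pairwise Hamming distances:
  Seq1 vs Seq2: 6
  Seq1 vs Seq3: 7
  Seq2 vs Seq3: 12
The largest is 12, between Seq2 and Seq3.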